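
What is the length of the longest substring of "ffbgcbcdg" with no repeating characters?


Input: "ffbgcbcdg"
Sliding window (track last position of each char):
  Position 0 ('f'): window [0,0] length 1 -- new best
  Position 1 ('f'): repeat (last at 0), move window start to 1
  Position 1 ('f'): window [1,1] length 1
  Position 2 ('b'): window [1,2] length 2 -- new best
  Position 3 ('g'): window [1,3] length 3 -- new best
  Position 4 ('c'): window [1,4] length 4 -- new best
  Position 5 ('b'): repeat (last at 2), move window start to 3
  Position 5 ('b'): window [3,5] length 3
  Position 6 ('c'): repeat (last at 4), move window start to 5
  Position 6 ('c'): window [5,6] length 2
  Position 7 ('d'): window [5,7] length 3
  Position 8 ('g'): window [5,8] length 4
Longest substring with no repeats: "fbgc" with length 4

4


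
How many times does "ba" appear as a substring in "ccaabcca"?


Searching for "ba" in "ccaabcca"
Scanning each position:
  Position 0: "cc" => no
  Position 1: "ca" => no
  Position 2: "aa" => no
  Position 3: "ab" => no
  Position 4: "bc" => no
  Position 5: "cc" => no
  Position 6: "ca" => no
Total occurrences: 0

0


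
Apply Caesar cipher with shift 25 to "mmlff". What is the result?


Caesar cipher: shift "mmlff" by 25
  'm' (pos 12) + 25 = pos 11 = 'l'
  'm' (pos 12) + 25 = pos 11 = 'l'
  'l' (pos 11) + 25 = pos 10 = 'k'
  'f' (pos 5) + 25 = pos 4 = 'e'
  'f' (pos 5) + 25 = pos 4 = 'e'
Result: llkee

llkee


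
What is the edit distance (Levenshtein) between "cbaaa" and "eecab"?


Computing edit distance: "cbaaa" -> "eecab"
DP table:
           e    e    c    a    b
      0    1    2    3    4    5
  c   1    1    2    2    3    4
  b   2    2    2    3    3    3
  a   3    3    3    3    3    4
  a   4    4    4    4    3    4
  a   5    5    5    5    4    4
Edit distance = dp[5][5] = 4

4


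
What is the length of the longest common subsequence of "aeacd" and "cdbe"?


LCS of "aeacd" and "cdbe"
DP table:
           c    d    b    e
      0    0    0    0    0
  a   0    0    0    0    0
  e   0    0    0    0    1
  a   0    0    0    0    1
  c   0    1    1    1    1
  d   0    1    2    2    2
LCS length = dp[5][4] = 2

2


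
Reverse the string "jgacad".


Input: jgacad
Reading characters right to left:
  Position 5: 'd'
  Position 4: 'a'
  Position 3: 'c'
  Position 2: 'a'
  Position 1: 'g'
  Position 0: 'j'
Reversed: dacagj

dacagj


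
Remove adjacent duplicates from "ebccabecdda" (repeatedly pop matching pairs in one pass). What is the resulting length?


Input: ebccabecdda
Stack-based adjacent duplicate removal:
  Read 'e': push. Stack: e
  Read 'b': push. Stack: eb
  Read 'c': push. Stack: ebc
  Read 'c': matches stack top 'c' => pop. Stack: eb
  Read 'a': push. Stack: eba
  Read 'b': push. Stack: ebab
  Read 'e': push. Stack: ebabe
  Read 'c': push. Stack: ebabec
  Read 'd': push. Stack: ebabecd
  Read 'd': matches stack top 'd' => pop. Stack: ebabec
  Read 'a': push. Stack: ebabeca
Final stack: "ebabeca" (length 7)

7


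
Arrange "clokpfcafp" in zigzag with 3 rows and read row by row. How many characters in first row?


Zigzag "clokpfcafp" into 3 rows:
Placing characters:
  'c' => row 0
  'l' => row 1
  'o' => row 2
  'k' => row 1
  'p' => row 0
  'f' => row 1
  'c' => row 2
  'a' => row 1
  'f' => row 0
  'p' => row 1
Rows:
  Row 0: "cpf"
  Row 1: "lkfap"
  Row 2: "oc"
First row length: 3

3


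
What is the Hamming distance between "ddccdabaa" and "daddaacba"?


Comparing "ddccdabaa" and "daddaacba" position by position:
  Position 0: 'd' vs 'd' => same
  Position 1: 'd' vs 'a' => differ
  Position 2: 'c' vs 'd' => differ
  Position 3: 'c' vs 'd' => differ
  Position 4: 'd' vs 'a' => differ
  Position 5: 'a' vs 'a' => same
  Position 6: 'b' vs 'c' => differ
  Position 7: 'a' vs 'b' => differ
  Position 8: 'a' vs 'a' => same
Total differences (Hamming distance): 6

6


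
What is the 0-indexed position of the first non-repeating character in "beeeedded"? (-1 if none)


Input: beeeedded
Character frequencies:
  'b': 1
  'd': 3
  'e': 5
Scanning left to right for freq == 1:
  Position 0 ('b'): unique! => answer = 0

0


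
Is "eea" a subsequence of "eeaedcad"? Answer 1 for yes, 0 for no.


Check if "eea" is a subsequence of "eeaedcad"
Greedy scan:
  Position 0 ('e'): matches sub[0] = 'e'
  Position 1 ('e'): matches sub[1] = 'e'
  Position 2 ('a'): matches sub[2] = 'a'
  Position 3 ('e'): no match needed
  Position 4 ('d'): no match needed
  Position 5 ('c'): no match needed
  Position 6 ('a'): no match needed
  Position 7 ('d'): no match needed
All 3 characters matched => is a subsequence

1


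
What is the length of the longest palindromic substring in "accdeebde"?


Input: "accdeebde"
Checking substrings for palindromes:
  [1:3] "cc" (len 2) => palindrome
  [4:6] "ee" (len 2) => palindrome
Longest palindromic substring: "cc" with length 2

2


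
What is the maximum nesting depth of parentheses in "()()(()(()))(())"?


Input: "()()(()(()))(())"
Tracking depth:
  Position 0 '(': depth becomes 1
  Position 1 ')': depth becomes 0
  Position 2 '(': depth becomes 1
  Position 3 ')': depth becomes 0
  Position 4 '(': depth becomes 1
  Position 5 '(': depth becomes 2
  Position 6 ')': depth becomes 1
  Position 7 '(': depth becomes 2
  Position 8 '(': depth becomes 3
  Position 9 ')': depth becomes 2
  Position 10 ')': depth becomes 1
  Position 11 ')': depth becomes 0
  Position 12 '(': depth becomes 1
  Position 13 '(': depth becomes 2
  Position 14 ')': depth becomes 1
  Position 15 ')': depth becomes 0
Maximum depth reached: 3

3


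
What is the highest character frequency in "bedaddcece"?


Input: bedaddcece
Character counts:
  'a': 1
  'b': 1
  'c': 2
  'd': 3
  'e': 3
Maximum frequency: 3

3


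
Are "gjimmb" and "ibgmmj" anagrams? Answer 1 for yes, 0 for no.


Strings: "gjimmb", "ibgmmj"
Sorted first:  bgijmm
Sorted second: bgijmm
Sorted forms match => anagrams

1


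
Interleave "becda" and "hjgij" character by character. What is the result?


Interleaving "becda" and "hjgij":
  Position 0: 'b' from first, 'h' from second => "bh"
  Position 1: 'e' from first, 'j' from second => "ej"
  Position 2: 'c' from first, 'g' from second => "cg"
  Position 3: 'd' from first, 'i' from second => "di"
  Position 4: 'a' from first, 'j' from second => "aj"
Result: bhejcgdiaj

bhejcgdiaj


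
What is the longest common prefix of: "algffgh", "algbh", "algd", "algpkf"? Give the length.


Words: algffgh, algbh, algd, algpkf
  Position 0: all 'a' => match
  Position 1: all 'l' => match
  Position 2: all 'g' => match
  Position 3: ('f', 'b', 'd', 'p') => mismatch, stop
LCP = "alg" (length 3)

3


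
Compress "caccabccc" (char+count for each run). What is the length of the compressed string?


Input: caccabccc
Runs:
  'c' x 1 => "c1"
  'a' x 1 => "a1"
  'c' x 2 => "c2"
  'a' x 1 => "a1"
  'b' x 1 => "b1"
  'c' x 3 => "c3"
Compressed: "c1a1c2a1b1c3"
Compressed length: 12

12


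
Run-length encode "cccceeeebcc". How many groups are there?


Input: cccceeeebcc
Scanning for consecutive runs:
  Group 1: 'c' x 4 (positions 0-3)
  Group 2: 'e' x 4 (positions 4-7)
  Group 3: 'b' x 1 (positions 8-8)
  Group 4: 'c' x 2 (positions 9-10)
Total groups: 4

4


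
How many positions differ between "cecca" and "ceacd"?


Comparing "cecca" and "ceacd" position by position:
  Position 0: 'c' vs 'c' => same
  Position 1: 'e' vs 'e' => same
  Position 2: 'c' vs 'a' => DIFFER
  Position 3: 'c' vs 'c' => same
  Position 4: 'a' vs 'd' => DIFFER
Positions that differ: 2

2


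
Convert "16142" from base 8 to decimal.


Input: "16142" in base 8
Positional expansion:
  Digit '1' (value 1) x 8^4 = 4096
  Digit '6' (value 6) x 8^3 = 3072
  Digit '1' (value 1) x 8^2 = 64
  Digit '4' (value 4) x 8^1 = 32
  Digit '2' (value 2) x 8^0 = 2
Sum = 7266

7266


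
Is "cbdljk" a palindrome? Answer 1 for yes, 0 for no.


Input: cbdljk
Reversed: kjldbc
  Compare pos 0 ('c') with pos 5 ('k'): MISMATCH
  Compare pos 1 ('b') with pos 4 ('j'): MISMATCH
  Compare pos 2 ('d') with pos 3 ('l'): MISMATCH
Result: not a palindrome

0


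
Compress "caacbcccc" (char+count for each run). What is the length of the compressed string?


Input: caacbcccc
Runs:
  'c' x 1 => "c1"
  'a' x 2 => "a2"
  'c' x 1 => "c1"
  'b' x 1 => "b1"
  'c' x 4 => "c4"
Compressed: "c1a2c1b1c4"
Compressed length: 10

10


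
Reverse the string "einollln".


Input: einollln
Reading characters right to left:
  Position 7: 'n'
  Position 6: 'l'
  Position 5: 'l'
  Position 4: 'l'
  Position 3: 'o'
  Position 2: 'n'
  Position 1: 'i'
  Position 0: 'e'
Reversed: nlllonie

nlllonie


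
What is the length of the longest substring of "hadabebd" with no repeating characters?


Input: "hadabebd"
Sliding window (track last position of each char):
  Position 0 ('h'): window [0,0] length 1 -- new best
  Position 1 ('a'): window [0,1] length 2 -- new best
  Position 2 ('d'): window [0,2] length 3 -- new best
  Position 3 ('a'): repeat (last at 1), move window start to 2
  Position 3 ('a'): window [2,3] length 2
  Position 4 ('b'): window [2,4] length 3
  Position 5 ('e'): window [2,5] length 4 -- new best
  Position 6 ('b'): repeat (last at 4), move window start to 5
  Position 6 ('b'): window [5,6] length 2
  Position 7 ('d'): window [5,7] length 3
Longest substring with no repeats: "dabe" with length 4

4


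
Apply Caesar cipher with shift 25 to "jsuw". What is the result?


Caesar cipher: shift "jsuw" by 25
  'j' (pos 9) + 25 = pos 8 = 'i'
  's' (pos 18) + 25 = pos 17 = 'r'
  'u' (pos 20) + 25 = pos 19 = 't'
  'w' (pos 22) + 25 = pos 21 = 'v'
Result: irtv

irtv


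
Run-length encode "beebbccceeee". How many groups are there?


Input: beebbccceeee
Scanning for consecutive runs:
  Group 1: 'b' x 1 (positions 0-0)
  Group 2: 'e' x 2 (positions 1-2)
  Group 3: 'b' x 2 (positions 3-4)
  Group 4: 'c' x 3 (positions 5-7)
  Group 5: 'e' x 4 (positions 8-11)
Total groups: 5

5


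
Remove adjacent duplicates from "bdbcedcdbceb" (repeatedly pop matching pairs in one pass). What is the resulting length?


Input: bdbcedcdbceb
Stack-based adjacent duplicate removal:
  Read 'b': push. Stack: b
  Read 'd': push. Stack: bd
  Read 'b': push. Stack: bdb
  Read 'c': push. Stack: bdbc
  Read 'e': push. Stack: bdbce
  Read 'd': push. Stack: bdbced
  Read 'c': push. Stack: bdbcedc
  Read 'd': push. Stack: bdbcedcd
  Read 'b': push. Stack: bdbcedcdb
  Read 'c': push. Stack: bdbcedcdbc
  Read 'e': push. Stack: bdbcedcdbce
  Read 'b': push. Stack: bdbcedcdbceb
Final stack: "bdbcedcdbceb" (length 12)

12


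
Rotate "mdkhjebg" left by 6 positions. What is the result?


Input: "mdkhjebg", rotate left by 6
First 6 characters: "mdkhje"
Remaining characters: "bg"
Concatenate remaining + first: "bg" + "mdkhje" = "bgmdkhje"

bgmdkhje


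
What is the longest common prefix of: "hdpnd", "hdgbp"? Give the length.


Words: hdpnd, hdgbp
  Position 0: all 'h' => match
  Position 1: all 'd' => match
  Position 2: ('p', 'g') => mismatch, stop
LCP = "hd" (length 2)

2


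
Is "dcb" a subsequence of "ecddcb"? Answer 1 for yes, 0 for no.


Check if "dcb" is a subsequence of "ecddcb"
Greedy scan:
  Position 0 ('e'): no match needed
  Position 1 ('c'): no match needed
  Position 2 ('d'): matches sub[0] = 'd'
  Position 3 ('d'): no match needed
  Position 4 ('c'): matches sub[1] = 'c'
  Position 5 ('b'): matches sub[2] = 'b'
All 3 characters matched => is a subsequence

1


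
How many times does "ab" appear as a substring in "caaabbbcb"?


Searching for "ab" in "caaabbbcb"
Scanning each position:
  Position 0: "ca" => no
  Position 1: "aa" => no
  Position 2: "aa" => no
  Position 3: "ab" => MATCH
  Position 4: "bb" => no
  Position 5: "bb" => no
  Position 6: "bc" => no
  Position 7: "cb" => no
Total occurrences: 1

1


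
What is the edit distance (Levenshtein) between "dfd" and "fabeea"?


Computing edit distance: "dfd" -> "fabeea"
DP table:
           f    a    b    e    e    a
      0    1    2    3    4    5    6
  d   1    1    2    3    4    5    6
  f   2    1    2    3    4    5    6
  d   3    2    2    3    4    5    6
Edit distance = dp[3][6] = 6

6


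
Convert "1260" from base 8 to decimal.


Input: "1260" in base 8
Positional expansion:
  Digit '1' (value 1) x 8^3 = 512
  Digit '2' (value 2) x 8^2 = 128
  Digit '6' (value 6) x 8^1 = 48
  Digit '0' (value 0) x 8^0 = 0
Sum = 688

688


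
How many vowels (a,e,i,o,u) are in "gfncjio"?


Input: gfncjio
Checking each character:
  'g' at position 0: consonant
  'f' at position 1: consonant
  'n' at position 2: consonant
  'c' at position 3: consonant
  'j' at position 4: consonant
  'i' at position 5: vowel (running total: 1)
  'o' at position 6: vowel (running total: 2)
Total vowels: 2

2


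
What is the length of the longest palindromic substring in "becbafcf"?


Input: "becbafcf"
Checking substrings for palindromes:
  [5:8] "fcf" (len 3) => palindrome
Longest palindromic substring: "fcf" with length 3

3


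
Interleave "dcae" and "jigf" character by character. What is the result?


Interleaving "dcae" and "jigf":
  Position 0: 'd' from first, 'j' from second => "dj"
  Position 1: 'c' from first, 'i' from second => "ci"
  Position 2: 'a' from first, 'g' from second => "ag"
  Position 3: 'e' from first, 'f' from second => "ef"
Result: djciagef

djciagef


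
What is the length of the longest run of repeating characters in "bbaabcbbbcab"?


Input: "bbaabcbbbcab"
Scanning for longest run:
  Position 1 ('b'): continues run of 'b', length=2
  Position 2 ('a'): new char, reset run to 1
  Position 3 ('a'): continues run of 'a', length=2
  Position 4 ('b'): new char, reset run to 1
  Position 5 ('c'): new char, reset run to 1
  Position 6 ('b'): new char, reset run to 1
  Position 7 ('b'): continues run of 'b', length=2
  Position 8 ('b'): continues run of 'b', length=3
  Position 9 ('c'): new char, reset run to 1
  Position 10 ('a'): new char, reset run to 1
  Position 11 ('b'): new char, reset run to 1
Longest run: 'b' with length 3

3


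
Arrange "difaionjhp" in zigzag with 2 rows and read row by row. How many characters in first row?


Zigzag "difaionjhp" into 2 rows:
Placing characters:
  'd' => row 0
  'i' => row 1
  'f' => row 0
  'a' => row 1
  'i' => row 0
  'o' => row 1
  'n' => row 0
  'j' => row 1
  'h' => row 0
  'p' => row 1
Rows:
  Row 0: "dfinh"
  Row 1: "iaojp"
First row length: 5

5


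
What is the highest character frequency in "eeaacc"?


Input: eeaacc
Character counts:
  'a': 2
  'c': 2
  'e': 2
Maximum frequency: 2

2


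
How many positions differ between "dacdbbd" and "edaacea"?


Comparing "dacdbbd" and "edaacea" position by position:
  Position 0: 'd' vs 'e' => DIFFER
  Position 1: 'a' vs 'd' => DIFFER
  Position 2: 'c' vs 'a' => DIFFER
  Position 3: 'd' vs 'a' => DIFFER
  Position 4: 'b' vs 'c' => DIFFER
  Position 5: 'b' vs 'e' => DIFFER
  Position 6: 'd' vs 'a' => DIFFER
Positions that differ: 7

7


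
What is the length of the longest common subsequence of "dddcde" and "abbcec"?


LCS of "dddcde" and "abbcec"
DP table:
           a    b    b    c    e    c
      0    0    0    0    0    0    0
  d   0    0    0    0    0    0    0
  d   0    0    0    0    0    0    0
  d   0    0    0    0    0    0    0
  c   0    0    0    0    1    1    1
  d   0    0    0    0    1    1    1
  e   0    0    0    0    1    2    2
LCS length = dp[6][6] = 2

2


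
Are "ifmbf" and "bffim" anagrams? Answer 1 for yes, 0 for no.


Strings: "ifmbf", "bffim"
Sorted first:  bffim
Sorted second: bffim
Sorted forms match => anagrams

1


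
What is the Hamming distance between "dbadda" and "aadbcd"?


Comparing "dbadda" and "aadbcd" position by position:
  Position 0: 'd' vs 'a' => differ
  Position 1: 'b' vs 'a' => differ
  Position 2: 'a' vs 'd' => differ
  Position 3: 'd' vs 'b' => differ
  Position 4: 'd' vs 'c' => differ
  Position 5: 'a' vs 'd' => differ
Total differences (Hamming distance): 6

6


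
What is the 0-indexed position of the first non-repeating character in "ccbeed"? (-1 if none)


Input: ccbeed
Character frequencies:
  'b': 1
  'c': 2
  'd': 1
  'e': 2
Scanning left to right for freq == 1:
  Position 0 ('c'): freq=2, skip
  Position 1 ('c'): freq=2, skip
  Position 2 ('b'): unique! => answer = 2

2


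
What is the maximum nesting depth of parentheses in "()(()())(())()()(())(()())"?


Input: "()(()())(())()()(())(()())"
Tracking depth:
  Position 0 '(': depth becomes 1
  Position 1 ')': depth becomes 0
  Position 2 '(': depth becomes 1
  Position 3 '(': depth becomes 2
  Position 4 ')': depth becomes 1
  Position 5 '(': depth becomes 2
  Position 6 ')': depth becomes 1
  Position 7 ')': depth becomes 0
  Position 8 '(': depth becomes 1
  Position 9 '(': depth becomes 2
  Position 10 ')': depth becomes 1
  Position 11 ')': depth becomes 0
  Position 12 '(': depth becomes 1
  Position 13 ')': depth becomes 0
  Position 14 '(': depth becomes 1
  Position 15 ')': depth becomes 0
  Position 16 '(': depth becomes 1
  Position 17 '(': depth becomes 2
  Position 18 ')': depth becomes 1
  Position 19 ')': depth becomes 0
  Position 20 '(': depth becomes 1
  Position 21 '(': depth becomes 2
  Position 22 ')': depth becomes 1
  Position 23 '(': depth becomes 2
  Position 24 ')': depth becomes 1
  Position 25 ')': depth becomes 0
Maximum depth reached: 2

2


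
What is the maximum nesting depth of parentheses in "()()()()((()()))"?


Input: "()()()()((()()))"
Tracking depth:
  Position 0 '(': depth becomes 1
  Position 1 ')': depth becomes 0
  Position 2 '(': depth becomes 1
  Position 3 ')': depth becomes 0
  Position 4 '(': depth becomes 1
  Position 5 ')': depth becomes 0
  Position 6 '(': depth becomes 1
  Position 7 ')': depth becomes 0
  Position 8 '(': depth becomes 1
  Position 9 '(': depth becomes 2
  Position 10 '(': depth becomes 3
  Position 11 ')': depth becomes 2
  Position 12 '(': depth becomes 3
  Position 13 ')': depth becomes 2
  Position 14 ')': depth becomes 1
  Position 15 ')': depth becomes 0
Maximum depth reached: 3

3


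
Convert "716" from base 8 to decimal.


Input: "716" in base 8
Positional expansion:
  Digit '7' (value 7) x 8^2 = 448
  Digit '1' (value 1) x 8^1 = 8
  Digit '6' (value 6) x 8^0 = 6
Sum = 462

462


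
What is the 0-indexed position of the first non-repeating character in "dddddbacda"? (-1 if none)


Input: dddddbacda
Character frequencies:
  'a': 2
  'b': 1
  'c': 1
  'd': 6
Scanning left to right for freq == 1:
  Position 0 ('d'): freq=6, skip
  Position 1 ('d'): freq=6, skip
  Position 2 ('d'): freq=6, skip
  Position 3 ('d'): freq=6, skip
  Position 4 ('d'): freq=6, skip
  Position 5 ('b'): unique! => answer = 5

5


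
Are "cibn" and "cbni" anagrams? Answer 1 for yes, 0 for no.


Strings: "cibn", "cbni"
Sorted first:  bcin
Sorted second: bcin
Sorted forms match => anagrams

1


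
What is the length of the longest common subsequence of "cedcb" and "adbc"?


LCS of "cedcb" and "adbc"
DP table:
           a    d    b    c
      0    0    0    0    0
  c   0    0    0    0    1
  e   0    0    0    0    1
  d   0    0    1    1    1
  c   0    0    1    1    2
  b   0    0    1    2    2
LCS length = dp[5][4] = 2

2


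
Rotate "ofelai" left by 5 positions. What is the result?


Input: "ofelai", rotate left by 5
First 5 characters: "ofela"
Remaining characters: "i"
Concatenate remaining + first: "i" + "ofela" = "iofela"

iofela


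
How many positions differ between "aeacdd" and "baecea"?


Comparing "aeacdd" and "baecea" position by position:
  Position 0: 'a' vs 'b' => DIFFER
  Position 1: 'e' vs 'a' => DIFFER
  Position 2: 'a' vs 'e' => DIFFER
  Position 3: 'c' vs 'c' => same
  Position 4: 'd' vs 'e' => DIFFER
  Position 5: 'd' vs 'a' => DIFFER
Positions that differ: 5

5


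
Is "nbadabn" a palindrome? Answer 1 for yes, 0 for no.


Input: nbadabn
Reversed: nbadabn
  Compare pos 0 ('n') with pos 6 ('n'): match
  Compare pos 1 ('b') with pos 5 ('b'): match
  Compare pos 2 ('a') with pos 4 ('a'): match
Result: palindrome

1


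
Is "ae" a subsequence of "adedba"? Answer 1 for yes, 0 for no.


Check if "ae" is a subsequence of "adedba"
Greedy scan:
  Position 0 ('a'): matches sub[0] = 'a'
  Position 1 ('d'): no match needed
  Position 2 ('e'): matches sub[1] = 'e'
  Position 3 ('d'): no match needed
  Position 4 ('b'): no match needed
  Position 5 ('a'): no match needed
All 2 characters matched => is a subsequence

1


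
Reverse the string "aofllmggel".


Input: aofllmggel
Reading characters right to left:
  Position 9: 'l'
  Position 8: 'e'
  Position 7: 'g'
  Position 6: 'g'
  Position 5: 'm'
  Position 4: 'l'
  Position 3: 'l'
  Position 2: 'f'
  Position 1: 'o'
  Position 0: 'a'
Reversed: leggmllfoa

leggmllfoa


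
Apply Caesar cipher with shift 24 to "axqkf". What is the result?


Caesar cipher: shift "axqkf" by 24
  'a' (pos 0) + 24 = pos 24 = 'y'
  'x' (pos 23) + 24 = pos 21 = 'v'
  'q' (pos 16) + 24 = pos 14 = 'o'
  'k' (pos 10) + 24 = pos 8 = 'i'
  'f' (pos 5) + 24 = pos 3 = 'd'
Result: yvoid

yvoid


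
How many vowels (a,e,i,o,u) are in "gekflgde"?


Input: gekflgde
Checking each character:
  'g' at position 0: consonant
  'e' at position 1: vowel (running total: 1)
  'k' at position 2: consonant
  'f' at position 3: consonant
  'l' at position 4: consonant
  'g' at position 5: consonant
  'd' at position 6: consonant
  'e' at position 7: vowel (running total: 2)
Total vowels: 2

2


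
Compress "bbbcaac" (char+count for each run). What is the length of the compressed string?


Input: bbbcaac
Runs:
  'b' x 3 => "b3"
  'c' x 1 => "c1"
  'a' x 2 => "a2"
  'c' x 1 => "c1"
Compressed: "b3c1a2c1"
Compressed length: 8

8


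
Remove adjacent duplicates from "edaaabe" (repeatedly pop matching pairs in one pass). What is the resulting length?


Input: edaaabe
Stack-based adjacent duplicate removal:
  Read 'e': push. Stack: e
  Read 'd': push. Stack: ed
  Read 'a': push. Stack: eda
  Read 'a': matches stack top 'a' => pop. Stack: ed
  Read 'a': push. Stack: eda
  Read 'b': push. Stack: edab
  Read 'e': push. Stack: edabe
Final stack: "edabe" (length 5)

5


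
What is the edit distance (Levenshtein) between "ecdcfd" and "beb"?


Computing edit distance: "ecdcfd" -> "beb"
DP table:
           b    e    b
      0    1    2    3
  e   1    1    1    2
  c   2    2    2    2
  d   3    3    3    3
  c   4    4    4    4
  f   5    5    5    5
  d   6    6    6    6
Edit distance = dp[6][3] = 6

6


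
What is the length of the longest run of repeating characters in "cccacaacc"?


Input: "cccacaacc"
Scanning for longest run:
  Position 1 ('c'): continues run of 'c', length=2
  Position 2 ('c'): continues run of 'c', length=3
  Position 3 ('a'): new char, reset run to 1
  Position 4 ('c'): new char, reset run to 1
  Position 5 ('a'): new char, reset run to 1
  Position 6 ('a'): continues run of 'a', length=2
  Position 7 ('c'): new char, reset run to 1
  Position 8 ('c'): continues run of 'c', length=2
Longest run: 'c' with length 3

3


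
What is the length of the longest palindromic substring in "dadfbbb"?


Input: "dadfbbb"
Checking substrings for palindromes:
  [0:3] "dad" (len 3) => palindrome
  [4:7] "bbb" (len 3) => palindrome
  [4:6] "bb" (len 2) => palindrome
  [5:7] "bb" (len 2) => palindrome
Longest palindromic substring: "dad" with length 3

3


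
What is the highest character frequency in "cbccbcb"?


Input: cbccbcb
Character counts:
  'b': 3
  'c': 4
Maximum frequency: 4

4


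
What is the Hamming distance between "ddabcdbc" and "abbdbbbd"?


Comparing "ddabcdbc" and "abbdbbbd" position by position:
  Position 0: 'd' vs 'a' => differ
  Position 1: 'd' vs 'b' => differ
  Position 2: 'a' vs 'b' => differ
  Position 3: 'b' vs 'd' => differ
  Position 4: 'c' vs 'b' => differ
  Position 5: 'd' vs 'b' => differ
  Position 6: 'b' vs 'b' => same
  Position 7: 'c' vs 'd' => differ
Total differences (Hamming distance): 7

7


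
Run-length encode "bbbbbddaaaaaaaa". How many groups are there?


Input: bbbbbddaaaaaaaa
Scanning for consecutive runs:
  Group 1: 'b' x 5 (positions 0-4)
  Group 2: 'd' x 2 (positions 5-6)
  Group 3: 'a' x 8 (positions 7-14)
Total groups: 3

3


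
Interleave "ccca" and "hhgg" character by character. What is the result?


Interleaving "ccca" and "hhgg":
  Position 0: 'c' from first, 'h' from second => "ch"
  Position 1: 'c' from first, 'h' from second => "ch"
  Position 2: 'c' from first, 'g' from second => "cg"
  Position 3: 'a' from first, 'g' from second => "ag"
Result: chchcgag

chchcgag


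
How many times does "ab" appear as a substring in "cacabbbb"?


Searching for "ab" in "cacabbbb"
Scanning each position:
  Position 0: "ca" => no
  Position 1: "ac" => no
  Position 2: "ca" => no
  Position 3: "ab" => MATCH
  Position 4: "bb" => no
  Position 5: "bb" => no
  Position 6: "bb" => no
Total occurrences: 1

1


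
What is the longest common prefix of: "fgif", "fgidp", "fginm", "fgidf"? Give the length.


Words: fgif, fgidp, fginm, fgidf
  Position 0: all 'f' => match
  Position 1: all 'g' => match
  Position 2: all 'i' => match
  Position 3: ('f', 'd', 'n', 'd') => mismatch, stop
LCP = "fgi" (length 3)

3


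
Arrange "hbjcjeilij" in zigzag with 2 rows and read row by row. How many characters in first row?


Zigzag "hbjcjeilij" into 2 rows:
Placing characters:
  'h' => row 0
  'b' => row 1
  'j' => row 0
  'c' => row 1
  'j' => row 0
  'e' => row 1
  'i' => row 0
  'l' => row 1
  'i' => row 0
  'j' => row 1
Rows:
  Row 0: "hjjii"
  Row 1: "bcelj"
First row length: 5

5


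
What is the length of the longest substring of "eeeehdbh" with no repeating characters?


Input: "eeeehdbh"
Sliding window (track last position of each char):
  Position 0 ('e'): window [0,0] length 1 -- new best
  Position 1 ('e'): repeat (last at 0), move window start to 1
  Position 1 ('e'): window [1,1] length 1
  Position 2 ('e'): repeat (last at 1), move window start to 2
  Position 2 ('e'): window [2,2] length 1
  Position 3 ('e'): repeat (last at 2), move window start to 3
  Position 3 ('e'): window [3,3] length 1
  Position 4 ('h'): window [3,4] length 2 -- new best
  Position 5 ('d'): window [3,5] length 3 -- new best
  Position 6 ('b'): window [3,6] length 4 -- new best
  Position 7 ('h'): repeat (last at 4), move window start to 5
  Position 7 ('h'): window [5,7] length 3
Longest substring with no repeats: "ehdb" with length 4

4


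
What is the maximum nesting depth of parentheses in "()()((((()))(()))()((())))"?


Input: "()()((((()))(()))()((())))"
Tracking depth:
  Position 0 '(': depth becomes 1
  Position 1 ')': depth becomes 0
  Position 2 '(': depth becomes 1
  Position 3 ')': depth becomes 0
  Position 4 '(': depth becomes 1
  Position 5 '(': depth becomes 2
  Position 6 '(': depth becomes 3
  Position 7 '(': depth becomes 4
  Position 8 '(': depth becomes 5
  Position 9 ')': depth becomes 4
  Position 10 ')': depth becomes 3
  Position 11 ')': depth becomes 2
  Position 12 '(': depth becomes 3
  Position 13 '(': depth becomes 4
  Position 14 ')': depth becomes 3
  Position 15 ')': depth becomes 2
  Position 16 ')': depth becomes 1
  Position 17 '(': depth becomes 2
  Position 18 ')': depth becomes 1
  Position 19 '(': depth becomes 2
  Position 20 '(': depth becomes 3
  Position 21 '(': depth becomes 4
  Position 22 ')': depth becomes 3
  Position 23 ')': depth becomes 2
  Position 24 ')': depth becomes 1
  Position 25 ')': depth becomes 0
Maximum depth reached: 5

5


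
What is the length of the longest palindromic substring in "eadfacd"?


Input: "eadfacd"
Checking substrings for palindromes:
  No multi-char palindromic substrings found
Longest palindromic substring: "e" with length 1

1


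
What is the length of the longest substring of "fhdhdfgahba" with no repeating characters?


Input: "fhdhdfgahba"
Sliding window (track last position of each char):
  Position 0 ('f'): window [0,0] length 1 -- new best
  Position 1 ('h'): window [0,1] length 2 -- new best
  Position 2 ('d'): window [0,2] length 3 -- new best
  Position 3 ('h'): repeat (last at 1), move window start to 2
  Position 3 ('h'): window [2,3] length 2
  Position 4 ('d'): repeat (last at 2), move window start to 3
  Position 4 ('d'): window [3,4] length 2
  Position 5 ('f'): window [3,5] length 3
  Position 6 ('g'): window [3,6] length 4 -- new best
  Position 7 ('a'): window [3,7] length 5 -- new best
  Position 8 ('h'): repeat (last at 3), move window start to 4
  Position 8 ('h'): window [4,8] length 5
  Position 9 ('b'): window [4,9] length 6 -- new best
  Position 10 ('a'): repeat (last at 7), move window start to 8
  Position 10 ('a'): window [8,10] length 3
Longest substring with no repeats: "dfgahb" with length 6

6


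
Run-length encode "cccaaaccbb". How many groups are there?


Input: cccaaaccbb
Scanning for consecutive runs:
  Group 1: 'c' x 3 (positions 0-2)
  Group 2: 'a' x 3 (positions 3-5)
  Group 3: 'c' x 2 (positions 6-7)
  Group 4: 'b' x 2 (positions 8-9)
Total groups: 4

4


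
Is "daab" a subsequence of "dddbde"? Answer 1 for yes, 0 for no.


Check if "daab" is a subsequence of "dddbde"
Greedy scan:
  Position 0 ('d'): matches sub[0] = 'd'
  Position 1 ('d'): no match needed
  Position 2 ('d'): no match needed
  Position 3 ('b'): no match needed
  Position 4 ('d'): no match needed
  Position 5 ('e'): no match needed
Only matched 1/4 characters => not a subsequence

0


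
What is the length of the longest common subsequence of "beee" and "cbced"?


LCS of "beee" and "cbced"
DP table:
           c    b    c    e    d
      0    0    0    0    0    0
  b   0    0    1    1    1    1
  e   0    0    1    1    2    2
  e   0    0    1    1    2    2
  e   0    0    1    1    2    2
LCS length = dp[4][5] = 2

2


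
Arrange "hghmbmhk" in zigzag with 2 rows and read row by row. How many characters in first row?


Zigzag "hghmbmhk" into 2 rows:
Placing characters:
  'h' => row 0
  'g' => row 1
  'h' => row 0
  'm' => row 1
  'b' => row 0
  'm' => row 1
  'h' => row 0
  'k' => row 1
Rows:
  Row 0: "hhbh"
  Row 1: "gmmk"
First row length: 4

4


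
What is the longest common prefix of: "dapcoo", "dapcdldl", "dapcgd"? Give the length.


Words: dapcoo, dapcdldl, dapcgd
  Position 0: all 'd' => match
  Position 1: all 'a' => match
  Position 2: all 'p' => match
  Position 3: all 'c' => match
  Position 4: ('o', 'd', 'g') => mismatch, stop
LCP = "dapc" (length 4)

4


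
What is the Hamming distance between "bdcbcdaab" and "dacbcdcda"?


Comparing "bdcbcdaab" and "dacbcdcda" position by position:
  Position 0: 'b' vs 'd' => differ
  Position 1: 'd' vs 'a' => differ
  Position 2: 'c' vs 'c' => same
  Position 3: 'b' vs 'b' => same
  Position 4: 'c' vs 'c' => same
  Position 5: 'd' vs 'd' => same
  Position 6: 'a' vs 'c' => differ
  Position 7: 'a' vs 'd' => differ
  Position 8: 'b' vs 'a' => differ
Total differences (Hamming distance): 5

5


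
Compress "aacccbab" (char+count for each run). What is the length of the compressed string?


Input: aacccbab
Runs:
  'a' x 2 => "a2"
  'c' x 3 => "c3"
  'b' x 1 => "b1"
  'a' x 1 => "a1"
  'b' x 1 => "b1"
Compressed: "a2c3b1a1b1"
Compressed length: 10

10


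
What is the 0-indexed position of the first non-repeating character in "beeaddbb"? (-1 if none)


Input: beeaddbb
Character frequencies:
  'a': 1
  'b': 3
  'd': 2
  'e': 2
Scanning left to right for freq == 1:
  Position 0 ('b'): freq=3, skip
  Position 1 ('e'): freq=2, skip
  Position 2 ('e'): freq=2, skip
  Position 3 ('a'): unique! => answer = 3

3


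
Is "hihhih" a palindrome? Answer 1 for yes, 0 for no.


Input: hihhih
Reversed: hihhih
  Compare pos 0 ('h') with pos 5 ('h'): match
  Compare pos 1 ('i') with pos 4 ('i'): match
  Compare pos 2 ('h') with pos 3 ('h'): match
Result: palindrome

1


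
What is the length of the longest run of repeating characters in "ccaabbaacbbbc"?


Input: "ccaabbaacbbbc"
Scanning for longest run:
  Position 1 ('c'): continues run of 'c', length=2
  Position 2 ('a'): new char, reset run to 1
  Position 3 ('a'): continues run of 'a', length=2
  Position 4 ('b'): new char, reset run to 1
  Position 5 ('b'): continues run of 'b', length=2
  Position 6 ('a'): new char, reset run to 1
  Position 7 ('a'): continues run of 'a', length=2
  Position 8 ('c'): new char, reset run to 1
  Position 9 ('b'): new char, reset run to 1
  Position 10 ('b'): continues run of 'b', length=2
  Position 11 ('b'): continues run of 'b', length=3
  Position 12 ('c'): new char, reset run to 1
Longest run: 'b' with length 3

3


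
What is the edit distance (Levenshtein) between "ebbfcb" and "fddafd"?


Computing edit distance: "ebbfcb" -> "fddafd"
DP table:
           f    d    d    a    f    d
      0    1    2    3    4    5    6
  e   1    1    2    3    4    5    6
  b   2    2    2    3    4    5    6
  b   3    3    3    3    4    5    6
  f   4    3    4    4    4    4    5
  c   5    4    4    5    5    5    5
  b   6    5    5    5    6    6    6
Edit distance = dp[6][6] = 6

6


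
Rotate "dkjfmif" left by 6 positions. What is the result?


Input: "dkjfmif", rotate left by 6
First 6 characters: "dkjfmi"
Remaining characters: "f"
Concatenate remaining + first: "f" + "dkjfmi" = "fdkjfmi"

fdkjfmi


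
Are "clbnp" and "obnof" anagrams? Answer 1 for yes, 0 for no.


Strings: "clbnp", "obnof"
Sorted first:  bclnp
Sorted second: bfnoo
Differ at position 1: 'c' vs 'f' => not anagrams

0


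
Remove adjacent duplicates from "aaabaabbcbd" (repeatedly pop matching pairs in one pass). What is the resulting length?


Input: aaabaabbcbd
Stack-based adjacent duplicate removal:
  Read 'a': push. Stack: a
  Read 'a': matches stack top 'a' => pop. Stack: (empty)
  Read 'a': push. Stack: a
  Read 'b': push. Stack: ab
  Read 'a': push. Stack: aba
  Read 'a': matches stack top 'a' => pop. Stack: ab
  Read 'b': matches stack top 'b' => pop. Stack: a
  Read 'b': push. Stack: ab
  Read 'c': push. Stack: abc
  Read 'b': push. Stack: abcb
  Read 'd': push. Stack: abcbd
Final stack: "abcbd" (length 5)

5


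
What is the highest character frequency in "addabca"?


Input: addabca
Character counts:
  'a': 3
  'b': 1
  'c': 1
  'd': 2
Maximum frequency: 3

3


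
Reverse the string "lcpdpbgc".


Input: lcpdpbgc
Reading characters right to left:
  Position 7: 'c'
  Position 6: 'g'
  Position 5: 'b'
  Position 4: 'p'
  Position 3: 'd'
  Position 2: 'p'
  Position 1: 'c'
  Position 0: 'l'
Reversed: cgbpdpcl

cgbpdpcl


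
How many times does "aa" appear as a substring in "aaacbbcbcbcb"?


Searching for "aa" in "aaacbbcbcbcb"
Scanning each position:
  Position 0: "aa" => MATCH
  Position 1: "aa" => MATCH
  Position 2: "ac" => no
  Position 3: "cb" => no
  Position 4: "bb" => no
  Position 5: "bc" => no
  Position 6: "cb" => no
  Position 7: "bc" => no
  Position 8: "cb" => no
  Position 9: "bc" => no
  Position 10: "cb" => no
Total occurrences: 2

2


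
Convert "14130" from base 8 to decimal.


Input: "14130" in base 8
Positional expansion:
  Digit '1' (value 1) x 8^4 = 4096
  Digit '4' (value 4) x 8^3 = 2048
  Digit '1' (value 1) x 8^2 = 64
  Digit '3' (value 3) x 8^1 = 24
  Digit '0' (value 0) x 8^0 = 0
Sum = 6232

6232


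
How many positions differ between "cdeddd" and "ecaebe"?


Comparing "cdeddd" and "ecaebe" position by position:
  Position 0: 'c' vs 'e' => DIFFER
  Position 1: 'd' vs 'c' => DIFFER
  Position 2: 'e' vs 'a' => DIFFER
  Position 3: 'd' vs 'e' => DIFFER
  Position 4: 'd' vs 'b' => DIFFER
  Position 5: 'd' vs 'e' => DIFFER
Positions that differ: 6

6


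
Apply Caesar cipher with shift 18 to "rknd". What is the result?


Caesar cipher: shift "rknd" by 18
  'r' (pos 17) + 18 = pos 9 = 'j'
  'k' (pos 10) + 18 = pos 2 = 'c'
  'n' (pos 13) + 18 = pos 5 = 'f'
  'd' (pos 3) + 18 = pos 21 = 'v'
Result: jcfv

jcfv


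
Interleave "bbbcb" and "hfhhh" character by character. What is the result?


Interleaving "bbbcb" and "hfhhh":
  Position 0: 'b' from first, 'h' from second => "bh"
  Position 1: 'b' from first, 'f' from second => "bf"
  Position 2: 'b' from first, 'h' from second => "bh"
  Position 3: 'c' from first, 'h' from second => "ch"
  Position 4: 'b' from first, 'h' from second => "bh"
Result: bhbfbhchbh

bhbfbhchbh


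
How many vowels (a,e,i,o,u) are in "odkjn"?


Input: odkjn
Checking each character:
  'o' at position 0: vowel (running total: 1)
  'd' at position 1: consonant
  'k' at position 2: consonant
  'j' at position 3: consonant
  'n' at position 4: consonant
Total vowels: 1

1


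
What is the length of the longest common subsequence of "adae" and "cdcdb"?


LCS of "adae" and "cdcdb"
DP table:
           c    d    c    d    b
      0    0    0    0    0    0
  a   0    0    0    0    0    0
  d   0    0    1    1    1    1
  a   0    0    1    1    1    1
  e   0    0    1    1    1    1
LCS length = dp[4][5] = 1

1


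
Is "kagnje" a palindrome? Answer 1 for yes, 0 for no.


Input: kagnje
Reversed: ejngak
  Compare pos 0 ('k') with pos 5 ('e'): MISMATCH
  Compare pos 1 ('a') with pos 4 ('j'): MISMATCH
  Compare pos 2 ('g') with pos 3 ('n'): MISMATCH
Result: not a palindrome

0


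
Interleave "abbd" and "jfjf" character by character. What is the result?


Interleaving "abbd" and "jfjf":
  Position 0: 'a' from first, 'j' from second => "aj"
  Position 1: 'b' from first, 'f' from second => "bf"
  Position 2: 'b' from first, 'j' from second => "bj"
  Position 3: 'd' from first, 'f' from second => "df"
Result: ajbfbjdf

ajbfbjdf


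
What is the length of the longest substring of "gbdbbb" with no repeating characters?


Input: "gbdbbb"
Sliding window (track last position of each char):
  Position 0 ('g'): window [0,0] length 1 -- new best
  Position 1 ('b'): window [0,1] length 2 -- new best
  Position 2 ('d'): window [0,2] length 3 -- new best
  Position 3 ('b'): repeat (last at 1), move window start to 2
  Position 3 ('b'): window [2,3] length 2
  Position 4 ('b'): repeat (last at 3), move window start to 4
  Position 4 ('b'): window [4,4] length 1
  Position 5 ('b'): repeat (last at 4), move window start to 5
  Position 5 ('b'): window [5,5] length 1
Longest substring with no repeats: "gbd" with length 3

3


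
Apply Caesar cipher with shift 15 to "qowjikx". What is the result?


Caesar cipher: shift "qowjikx" by 15
  'q' (pos 16) + 15 = pos 5 = 'f'
  'o' (pos 14) + 15 = pos 3 = 'd'
  'w' (pos 22) + 15 = pos 11 = 'l'
  'j' (pos 9) + 15 = pos 24 = 'y'
  'i' (pos 8) + 15 = pos 23 = 'x'
  'k' (pos 10) + 15 = pos 25 = 'z'
  'x' (pos 23) + 15 = pos 12 = 'm'
Result: fdlyxzm

fdlyxzm


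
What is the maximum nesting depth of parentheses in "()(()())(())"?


Input: "()(()())(())"
Tracking depth:
  Position 0 '(': depth becomes 1
  Position 1 ')': depth becomes 0
  Position 2 '(': depth becomes 1
  Position 3 '(': depth becomes 2
  Position 4 ')': depth becomes 1
  Position 5 '(': depth becomes 2
  Position 6 ')': depth becomes 1
  Position 7 ')': depth becomes 0
  Position 8 '(': depth becomes 1
  Position 9 '(': depth becomes 2
  Position 10 ')': depth becomes 1
  Position 11 ')': depth becomes 0
Maximum depth reached: 2

2


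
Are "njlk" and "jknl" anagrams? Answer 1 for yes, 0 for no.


Strings: "njlk", "jknl"
Sorted first:  jkln
Sorted second: jkln
Sorted forms match => anagrams

1


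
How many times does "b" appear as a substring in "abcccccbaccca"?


Searching for "b" in "abcccccbaccca"
Scanning each position:
  Position 0: "a" => no
  Position 1: "b" => MATCH
  Position 2: "c" => no
  Position 3: "c" => no
  Position 4: "c" => no
  Position 5: "c" => no
  Position 6: "c" => no
  Position 7: "b" => MATCH
  Position 8: "a" => no
  Position 9: "c" => no
  Position 10: "c" => no
  Position 11: "c" => no
  Position 12: "a" => no
Total occurrences: 2

2


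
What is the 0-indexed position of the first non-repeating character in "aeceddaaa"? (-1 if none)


Input: aeceddaaa
Character frequencies:
  'a': 4
  'c': 1
  'd': 2
  'e': 2
Scanning left to right for freq == 1:
  Position 0 ('a'): freq=4, skip
  Position 1 ('e'): freq=2, skip
  Position 2 ('c'): unique! => answer = 2

2
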